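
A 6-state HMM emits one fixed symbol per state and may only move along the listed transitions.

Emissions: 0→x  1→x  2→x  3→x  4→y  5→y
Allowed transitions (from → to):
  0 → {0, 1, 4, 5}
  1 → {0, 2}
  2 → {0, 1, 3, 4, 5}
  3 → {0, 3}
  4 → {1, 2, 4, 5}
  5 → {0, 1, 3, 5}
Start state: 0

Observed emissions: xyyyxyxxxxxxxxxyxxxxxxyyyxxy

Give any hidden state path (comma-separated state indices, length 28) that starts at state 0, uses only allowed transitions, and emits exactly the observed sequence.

  [0] x  {0,1,2,3}  => 0  start
  [1] y  {4,5}  => 4  0->4 ok
  [2] y  {4,5}  => 4  4->4 ok
  [3] y  {4,5}  => 5  4->5 ok
  [4] x  {0,1,2,3}  => 0  5->0 ok
  [5] y  {4,5}  => 5  0->5 ok
  [6] x  {0,1,2,3}  => 3  5->3 ok
  [7] x  {0,1,2,3}  => 3  3->3 ok
  [8] x  {0,1,2,3}  => 3  3->3 ok
  [9] x  {0,1,2,3}  => 3  3->3 ok
  [10] x  {0,1,2,3}  => 0  3->0 ok
  [11] x  {0,1,2,3}  => 1  0->1 ok
  [12] x  {0,1,2,3}  => 0  1->0 ok
  [13] x  {0,1,2,3}  => 1  0->1 ok
  [14] x  {0,1,2,3}  => 2  1->2 ok
  [15] y  {4,5}  => 4  2->4 ok
  [16] x  {0,1,2,3}  => 1  4->1 ok
  [17] x  {0,1,2,3}  => 2  1->2 ok
  [18] x  {0,1,2,3}  => 1  2->1 ok
  [19] x  {0,1,2,3}  => 2  1->2 ok
  [20] x  {0,1,2,3}  => 1  2->1 ok
  [21] x  {0,1,2,3}  => 0  1->0 ok
  [22] y  {4,5}  => 4  0->4 ok
  [23] y  {4,5}  => 4  4->4 ok
  [24] y  {4,5}  => 4  4->4 ok
  [25] x  {0,1,2,3}  => 2  4->2 ok
  [26] x  {0,1,2,3}  => 0  2->0 ok
  [27] y  {4,5}  => 4  0->4 ok

0,4,4,5,0,5,3,3,3,3,0,1,0,1,2,4,1,2,1,2,1,0,4,4,4,2,0,4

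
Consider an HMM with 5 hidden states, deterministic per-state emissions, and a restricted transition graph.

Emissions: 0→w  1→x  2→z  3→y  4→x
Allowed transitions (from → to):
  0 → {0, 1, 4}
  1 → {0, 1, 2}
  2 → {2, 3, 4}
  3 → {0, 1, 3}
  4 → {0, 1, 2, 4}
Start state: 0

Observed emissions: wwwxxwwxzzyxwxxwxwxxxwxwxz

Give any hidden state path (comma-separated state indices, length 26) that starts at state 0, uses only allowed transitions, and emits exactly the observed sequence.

  pos 0: w in {0}, choose 0; start
  pos 1: w in {0}, choose 0; 0->0 ok
  pos 2: w in {0}, choose 0; 0->0 ok
  pos 3: x in {1,4}, choose 4; 0->4 ok
  pos 4: x in {1,4}, choose 1; 4->1 ok
  pos 5: w in {0}, choose 0; 1->0 ok
  pos 6: w in {0}, choose 0; 0->0 ok
  pos 7: x in {1,4}, choose 1; 0->1 ok
  pos 8: z in {2}, choose 2; 1->2 ok
  pos 9: z in {2}, choose 2; 2->2 ok
  pos 10: y in {3}, choose 3; 2->3 ok
  pos 11: x in {1,4}, choose 1; 3->1 ok
  pos 12: w in {0}, choose 0; 1->0 ok
  pos 13: x in {1,4}, choose 4; 0->4 ok
  pos 14: x in {1,4}, choose 4; 4->4 ok
  pos 15: w in {0}, choose 0; 4->0 ok
  pos 16: x in {1,4}, choose 1; 0->1 ok
  pos 17: w in {0}, choose 0; 1->0 ok
  pos 18: x in {1,4}, choose 4; 0->4 ok
  pos 19: x in {1,4}, choose 4; 4->4 ok
  pos 20: x in {1,4}, choose 1; 4->1 ok
  pos 21: w in {0}, choose 0; 1->0 ok
  pos 22: x in {1,4}, choose 1; 0->1 ok
  pos 23: w in {0}, choose 0; 1->0 ok
  pos 24: x in {1,4}, choose 1; 0->1 ok
  pos 25: z in {2}, choose 2; 1->2 ok

0,0,0,4,1,0,0,1,2,2,3,1,0,4,4,0,1,0,4,4,1,0,1,0,1,2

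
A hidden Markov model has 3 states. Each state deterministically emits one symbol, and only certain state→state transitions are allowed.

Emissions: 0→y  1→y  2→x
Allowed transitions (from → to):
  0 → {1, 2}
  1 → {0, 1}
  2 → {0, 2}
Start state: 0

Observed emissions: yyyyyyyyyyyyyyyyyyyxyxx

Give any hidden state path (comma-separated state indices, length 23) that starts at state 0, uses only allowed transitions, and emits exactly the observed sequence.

0,1,1,0,1,0,1,1,0,1,0,1,0,1,1,0,1,1,0,2,0,2,2

  pos 0: y in {0,1}, choose 0; start
  pos 1: y in {0,1}, choose 1; 0->1 ok
  pos 2: y in {0,1}, choose 1; 1->1 ok
  pos 3: y in {0,1}, choose 0; 1->0 ok
  pos 4: y in {0,1}, choose 1; 0->1 ok
  pos 5: y in {0,1}, choose 0; 1->0 ok
  pos 6: y in {0,1}, choose 1; 0->1 ok
  pos 7: y in {0,1}, choose 1; 1->1 ok
  pos 8: y in {0,1}, choose 0; 1->0 ok
  pos 9: y in {0,1}, choose 1; 0->1 ok
  pos 10: y in {0,1}, choose 0; 1->0 ok
  pos 11: y in {0,1}, choose 1; 0->1 ok
  pos 12: y in {0,1}, choose 0; 1->0 ok
  pos 13: y in {0,1}, choose 1; 0->1 ok
  pos 14: y in {0,1}, choose 1; 1->1 ok
  pos 15: y in {0,1}, choose 0; 1->0 ok
  pos 16: y in {0,1}, choose 1; 0->1 ok
  pos 17: y in {0,1}, choose 1; 1->1 ok
  pos 18: y in {0,1}, choose 0; 1->0 ok
  pos 19: x in {2}, choose 2; 0->2 ok
  pos 20: y in {0,1}, choose 0; 2->0 ok
  pos 21: x in {2}, choose 2; 0->2 ok
  pos 22: x in {2}, choose 2; 2->2 ok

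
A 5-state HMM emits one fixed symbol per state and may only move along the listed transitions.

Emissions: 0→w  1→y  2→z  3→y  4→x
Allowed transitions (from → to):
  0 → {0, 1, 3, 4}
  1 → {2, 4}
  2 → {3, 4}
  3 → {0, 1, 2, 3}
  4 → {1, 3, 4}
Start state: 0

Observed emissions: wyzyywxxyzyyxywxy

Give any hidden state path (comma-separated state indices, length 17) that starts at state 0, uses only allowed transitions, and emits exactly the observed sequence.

  0: obs=w cand={0} pick 0 [start]
  1: obs=y cand={1,3} pick 1 [0->1 ok]
  2: obs=z cand={2} pick 2 [1->2 ok]
  3: obs=y cand={1,3} pick 3 [2->3 ok]
  4: obs=y cand={1,3} pick 3 [3->3 ok]
  5: obs=w cand={0} pick 0 [3->0 ok]
  6: obs=x cand={4} pick 4 [0->4 ok]
  7: obs=x cand={4} pick 4 [4->4 ok]
  8: obs=y cand={1,3} pick 3 [4->3 ok]
  9: obs=z cand={2} pick 2 [3->2 ok]
  10: obs=y cand={1,3} pick 3 [2->3 ok]
  11: obs=y cand={1,3} pick 1 [3->1 ok]
  12: obs=x cand={4} pick 4 [1->4 ok]
  13: obs=y cand={1,3} pick 3 [4->3 ok]
  14: obs=w cand={0} pick 0 [3->0 ok]
  15: obs=x cand={4} pick 4 [0->4 ok]
  16: obs=y cand={1,3} pick 3 [4->3 ok]

0,1,2,3,3,0,4,4,3,2,3,1,4,3,0,4,3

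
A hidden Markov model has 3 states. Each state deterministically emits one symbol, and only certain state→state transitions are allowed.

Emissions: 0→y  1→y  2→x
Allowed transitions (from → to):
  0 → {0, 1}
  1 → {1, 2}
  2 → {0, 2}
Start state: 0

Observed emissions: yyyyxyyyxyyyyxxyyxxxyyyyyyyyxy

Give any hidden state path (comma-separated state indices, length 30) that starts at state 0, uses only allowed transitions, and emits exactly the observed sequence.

  [0] y  {0,1}  => 0  start
  [1] y  {0,1}  => 0  0->0 ok
  [2] y  {0,1}  => 1  0->1 ok
  [3] y  {0,1}  => 1  1->1 ok
  [4] x  {2}  => 2  1->2 ok
  [5] y  {0,1}  => 0  2->0 ok
  [6] y  {0,1}  => 0  0->0 ok
  [7] y  {0,1}  => 1  0->1 ok
  [8] x  {2}  => 2  1->2 ok
  [9] y  {0,1}  => 0  2->0 ok
  [10] y  {0,1}  => 1  0->1 ok
  [11] y  {0,1}  => 1  1->1 ok
  [12] y  {0,1}  => 1  1->1 ok
  [13] x  {2}  => 2  1->2 ok
  [14] x  {2}  => 2  2->2 ok
  [15] y  {0,1}  => 0  2->0 ok
  [16] y  {0,1}  => 1  0->1 ok
  [17] x  {2}  => 2  1->2 ok
  [18] x  {2}  => 2  2->2 ok
  [19] x  {2}  => 2  2->2 ok
  [20] y  {0,1}  => 0  2->0 ok
  [21] y  {0,1}  => 0  0->0 ok
  [22] y  {0,1}  => 0  0->0 ok
  [23] y  {0,1}  => 0  0->0 ok
  [24] y  {0,1}  => 0  0->0 ok
  [25] y  {0,1}  => 0  0->0 ok
  [26] y  {0,1}  => 1  0->1 ok
  [27] y  {0,1}  => 1  1->1 ok
  [28] x  {2}  => 2  1->2 ok
  [29] y  {0,1}  => 0  2->0 ok

0,0,1,1,2,0,0,1,2,0,1,1,1,2,2,0,1,2,2,2,0,0,0,0,0,0,1,1,2,0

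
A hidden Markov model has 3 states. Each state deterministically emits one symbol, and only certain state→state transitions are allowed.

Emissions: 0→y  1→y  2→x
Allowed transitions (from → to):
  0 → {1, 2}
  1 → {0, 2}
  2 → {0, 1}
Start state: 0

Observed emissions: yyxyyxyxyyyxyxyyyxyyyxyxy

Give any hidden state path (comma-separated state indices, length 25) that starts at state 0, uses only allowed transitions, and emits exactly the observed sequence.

0,1,2,0,1,2,1,2,0,1,0,2,0,2,0,1,0,2,1,0,1,2,0,2,1

  t0 'y' -> {0,1}, take 0 (start)
  t1 'y' -> {0,1}, take 1 (0->1 ok)
  t2 'x' -> {2}, take 2 (1->2 ok)
  t3 'y' -> {0,1}, take 0 (2->0 ok)
  t4 'y' -> {0,1}, take 1 (0->1 ok)
  t5 'x' -> {2}, take 2 (1->2 ok)
  t6 'y' -> {0,1}, take 1 (2->1 ok)
  t7 'x' -> {2}, take 2 (1->2 ok)
  t8 'y' -> {0,1}, take 0 (2->0 ok)
  t9 'y' -> {0,1}, take 1 (0->1 ok)
  t10 'y' -> {0,1}, take 0 (1->0 ok)
  t11 'x' -> {2}, take 2 (0->2 ok)
  t12 'y' -> {0,1}, take 0 (2->0 ok)
  t13 'x' -> {2}, take 2 (0->2 ok)
  t14 'y' -> {0,1}, take 0 (2->0 ok)
  t15 'y' -> {0,1}, take 1 (0->1 ok)
  t16 'y' -> {0,1}, take 0 (1->0 ok)
  t17 'x' -> {2}, take 2 (0->2 ok)
  t18 'y' -> {0,1}, take 1 (2->1 ok)
  t19 'y' -> {0,1}, take 0 (1->0 ok)
  t20 'y' -> {0,1}, take 1 (0->1 ok)
  t21 'x' -> {2}, take 2 (1->2 ok)
  t22 'y' -> {0,1}, take 0 (2->0 ok)
  t23 'x' -> {2}, take 2 (0->2 ok)
  t24 'y' -> {0,1}, take 1 (2->1 ok)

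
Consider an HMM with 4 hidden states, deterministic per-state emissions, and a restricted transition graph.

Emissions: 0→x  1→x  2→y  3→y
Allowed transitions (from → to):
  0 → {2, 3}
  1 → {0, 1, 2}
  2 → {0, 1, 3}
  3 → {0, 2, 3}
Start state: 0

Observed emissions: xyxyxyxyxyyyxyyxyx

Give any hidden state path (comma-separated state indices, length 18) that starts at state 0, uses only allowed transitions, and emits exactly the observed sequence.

0,3,0,3,0,2,0,2,0,3,3,3,0,3,3,0,2,0

  0: obs=x cand={0,1} pick 0 [start]
  1: obs=y cand={2,3} pick 3 [0->3 ok]
  2: obs=x cand={0,1} pick 0 [3->0 ok]
  3: obs=y cand={2,3} pick 3 [0->3 ok]
  4: obs=x cand={0,1} pick 0 [3->0 ok]
  5: obs=y cand={2,3} pick 2 [0->2 ok]
  6: obs=x cand={0,1} pick 0 [2->0 ok]
  7: obs=y cand={2,3} pick 2 [0->2 ok]
  8: obs=x cand={0,1} pick 0 [2->0 ok]
  9: obs=y cand={2,3} pick 3 [0->3 ok]
  10: obs=y cand={2,3} pick 3 [3->3 ok]
  11: obs=y cand={2,3} pick 3 [3->3 ok]
  12: obs=x cand={0,1} pick 0 [3->0 ok]
  13: obs=y cand={2,3} pick 3 [0->3 ok]
  14: obs=y cand={2,3} pick 3 [3->3 ok]
  15: obs=x cand={0,1} pick 0 [3->0 ok]
  16: obs=y cand={2,3} pick 2 [0->2 ok]
  17: obs=x cand={0,1} pick 0 [2->0 ok]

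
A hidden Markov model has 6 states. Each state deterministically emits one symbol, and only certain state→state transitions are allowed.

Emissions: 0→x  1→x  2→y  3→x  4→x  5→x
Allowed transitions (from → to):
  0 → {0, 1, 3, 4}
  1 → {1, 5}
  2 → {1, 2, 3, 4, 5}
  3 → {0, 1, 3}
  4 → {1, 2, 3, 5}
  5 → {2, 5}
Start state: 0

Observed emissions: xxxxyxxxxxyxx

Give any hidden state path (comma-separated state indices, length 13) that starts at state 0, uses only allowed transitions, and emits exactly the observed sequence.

0,3,0,4,2,1,1,1,1,5,2,1,5

  0: obs=x cand={0,1,3,4,5} pick 0 [start]
  1: obs=x cand={0,1,3,4,5} pick 3 [0->3 ok]
  2: obs=x cand={0,1,3,4,5} pick 0 [3->0 ok]
  3: obs=x cand={0,1,3,4,5} pick 4 [0->4 ok]
  4: obs=y cand={2} pick 2 [4->2 ok]
  5: obs=x cand={0,1,3,4,5} pick 1 [2->1 ok]
  6: obs=x cand={0,1,3,4,5} pick 1 [1->1 ok]
  7: obs=x cand={0,1,3,4,5} pick 1 [1->1 ok]
  8: obs=x cand={0,1,3,4,5} pick 1 [1->1 ok]
  9: obs=x cand={0,1,3,4,5} pick 5 [1->5 ok]
  10: obs=y cand={2} pick 2 [5->2 ok]
  11: obs=x cand={0,1,3,4,5} pick 1 [2->1 ok]
  12: obs=x cand={0,1,3,4,5} pick 5 [1->5 ok]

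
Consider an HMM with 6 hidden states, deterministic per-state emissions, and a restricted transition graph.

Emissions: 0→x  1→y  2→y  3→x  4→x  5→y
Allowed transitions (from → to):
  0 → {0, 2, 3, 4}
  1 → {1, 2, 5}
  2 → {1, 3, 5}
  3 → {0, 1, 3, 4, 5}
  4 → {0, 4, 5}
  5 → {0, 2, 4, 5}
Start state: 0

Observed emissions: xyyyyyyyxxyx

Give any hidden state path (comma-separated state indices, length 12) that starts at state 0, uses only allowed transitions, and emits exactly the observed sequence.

  t0 'x' -> {0,3,4}, take 0 (start)
  t1 'y' -> {1,2,5}, take 2 (0->2 ok)
  t2 'y' -> {1,2,5}, take 1 (2->1 ok)
  t3 'y' -> {1,2,5}, take 1 (1->1 ok)
  t4 'y' -> {1,2,5}, take 5 (1->5 ok)
  t5 'y' -> {1,2,5}, take 5 (5->5 ok)
  t6 'y' -> {1,2,5}, take 2 (5->2 ok)
  t7 'y' -> {1,2,5}, take 5 (2->5 ok)
  t8 'x' -> {0,3,4}, take 0 (5->0 ok)
  t9 'x' -> {0,3,4}, take 4 (0->4 ok)
  t10 'y' -> {1,2,5}, take 5 (4->5 ok)
  t11 'x' -> {0,3,4}, take 0 (5->0 ok)

0,2,1,1,5,5,2,5,0,4,5,0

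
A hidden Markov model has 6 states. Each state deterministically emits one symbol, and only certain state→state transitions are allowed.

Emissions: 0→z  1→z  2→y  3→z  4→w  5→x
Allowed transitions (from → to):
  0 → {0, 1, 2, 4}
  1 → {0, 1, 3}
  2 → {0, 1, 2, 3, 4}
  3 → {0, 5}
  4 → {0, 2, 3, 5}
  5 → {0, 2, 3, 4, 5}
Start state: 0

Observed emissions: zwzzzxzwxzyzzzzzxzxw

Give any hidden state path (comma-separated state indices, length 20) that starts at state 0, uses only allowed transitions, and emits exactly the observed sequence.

0,4,0,1,3,5,0,4,5,0,2,0,1,1,1,3,5,3,5,4

  0: obs=z cand={0,1,3} pick 0 [start]
  1: obs=w cand={4} pick 4 [0->4 ok]
  2: obs=z cand={0,1,3} pick 0 [4->0 ok]
  3: obs=z cand={0,1,3} pick 1 [0->1 ok]
  4: obs=z cand={0,1,3} pick 3 [1->3 ok]
  5: obs=x cand={5} pick 5 [3->5 ok]
  6: obs=z cand={0,1,3} pick 0 [5->0 ok]
  7: obs=w cand={4} pick 4 [0->4 ok]
  8: obs=x cand={5} pick 5 [4->5 ok]
  9: obs=z cand={0,1,3} pick 0 [5->0 ok]
  10: obs=y cand={2} pick 2 [0->2 ok]
  11: obs=z cand={0,1,3} pick 0 [2->0 ok]
  12: obs=z cand={0,1,3} pick 1 [0->1 ok]
  13: obs=z cand={0,1,3} pick 1 [1->1 ok]
  14: obs=z cand={0,1,3} pick 1 [1->1 ok]
  15: obs=z cand={0,1,3} pick 3 [1->3 ok]
  16: obs=x cand={5} pick 5 [3->5 ok]
  17: obs=z cand={0,1,3} pick 3 [5->3 ok]
  18: obs=x cand={5} pick 5 [3->5 ok]
  19: obs=w cand={4} pick 4 [5->4 ok]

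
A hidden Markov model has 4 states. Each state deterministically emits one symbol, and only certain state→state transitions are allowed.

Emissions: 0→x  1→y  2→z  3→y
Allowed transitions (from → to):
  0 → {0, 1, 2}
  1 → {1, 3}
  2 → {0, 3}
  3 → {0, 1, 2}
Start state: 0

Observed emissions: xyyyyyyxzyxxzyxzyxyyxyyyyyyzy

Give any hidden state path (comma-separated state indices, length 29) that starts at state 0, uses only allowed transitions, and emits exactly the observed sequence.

  0: obs=x cand={0} pick 0 [start]
  1: obs=y cand={1,3} pick 1 [0->1 ok]
  2: obs=y cand={1,3} pick 3 [1->3 ok]
  3: obs=y cand={1,3} pick 1 [3->1 ok]
  4: obs=y cand={1,3} pick 3 [1->3 ok]
  5: obs=y cand={1,3} pick 1 [3->1 ok]
  6: obs=y cand={1,3} pick 3 [1->3 ok]
  7: obs=x cand={0} pick 0 [3->0 ok]
  8: obs=z cand={2} pick 2 [0->2 ok]
  9: obs=y cand={1,3} pick 3 [2->3 ok]
  10: obs=x cand={0} pick 0 [3->0 ok]
  11: obs=x cand={0} pick 0 [0->0 ok]
  12: obs=z cand={2} pick 2 [0->2 ok]
  13: obs=y cand={1,3} pick 3 [2->3 ok]
  14: obs=x cand={0} pick 0 [3->0 ok]
  15: obs=z cand={2} pick 2 [0->2 ok]
  16: obs=y cand={1,3} pick 3 [2->3 ok]
  17: obs=x cand={0} pick 0 [3->0 ok]
  18: obs=y cand={1,3} pick 1 [0->1 ok]
  19: obs=y cand={1,3} pick 3 [1->3 ok]
  20: obs=x cand={0} pick 0 [3->0 ok]
  21: obs=y cand={1,3} pick 1 [0->1 ok]
  22: obs=y cand={1,3} pick 1 [1->1 ok]
  23: obs=y cand={1,3} pick 1 [1->1 ok]
  24: obs=y cand={1,3} pick 1 [1->1 ok]
  25: obs=y cand={1,3} pick 1 [1->1 ok]
  26: obs=y cand={1,3} pick 3 [1->3 ok]
  27: obs=z cand={2} pick 2 [3->2 ok]
  28: obs=y cand={1,3} pick 3 [2->3 ok]

0,1,3,1,3,1,3,0,2,3,0,0,2,3,0,2,3,0,1,3,0,1,1,1,1,1,3,2,3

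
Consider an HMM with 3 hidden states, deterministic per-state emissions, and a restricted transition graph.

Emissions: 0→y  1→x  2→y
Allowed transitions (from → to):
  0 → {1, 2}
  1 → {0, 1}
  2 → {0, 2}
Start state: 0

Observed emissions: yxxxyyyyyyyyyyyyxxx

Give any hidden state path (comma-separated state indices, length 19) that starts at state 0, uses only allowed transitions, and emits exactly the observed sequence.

0,1,1,1,0,2,2,2,2,2,2,2,0,2,2,0,1,1,1

  t0 'y' -> {0,2}, take 0 (start)
  t1 'x' -> {1}, take 1 (0->1 ok)
  t2 'x' -> {1}, take 1 (1->1 ok)
  t3 'x' -> {1}, take 1 (1->1 ok)
  t4 'y' -> {0,2}, take 0 (1->0 ok)
  t5 'y' -> {0,2}, take 2 (0->2 ok)
  t6 'y' -> {0,2}, take 2 (2->2 ok)
  t7 'y' -> {0,2}, take 2 (2->2 ok)
  t8 'y' -> {0,2}, take 2 (2->2 ok)
  t9 'y' -> {0,2}, take 2 (2->2 ok)
  t10 'y' -> {0,2}, take 2 (2->2 ok)
  t11 'y' -> {0,2}, take 2 (2->2 ok)
  t12 'y' -> {0,2}, take 0 (2->0 ok)
  t13 'y' -> {0,2}, take 2 (0->2 ok)
  t14 'y' -> {0,2}, take 2 (2->2 ok)
  t15 'y' -> {0,2}, take 0 (2->0 ok)
  t16 'x' -> {1}, take 1 (0->1 ok)
  t17 'x' -> {1}, take 1 (1->1 ok)
  t18 'x' -> {1}, take 1 (1->1 ok)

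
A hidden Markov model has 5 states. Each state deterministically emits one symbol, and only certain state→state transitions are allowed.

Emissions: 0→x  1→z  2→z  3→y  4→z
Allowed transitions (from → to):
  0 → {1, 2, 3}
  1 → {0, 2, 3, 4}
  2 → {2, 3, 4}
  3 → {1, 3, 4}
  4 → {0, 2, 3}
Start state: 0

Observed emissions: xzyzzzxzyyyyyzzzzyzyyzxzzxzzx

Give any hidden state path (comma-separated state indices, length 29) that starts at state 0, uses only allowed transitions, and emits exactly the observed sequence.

  0: obs=x cand={0} pick 0 [start]
  1: obs=z cand={1,2,4} pick 2 [0->2 ok]
  2: obs=y cand={3} pick 3 [2->3 ok]
  3: obs=z cand={1,2,4} pick 4 [3->4 ok]
  4: obs=z cand={1,2,4} pick 2 [4->2 ok]
  5: obs=z cand={1,2,4} pick 4 [2->4 ok]
  6: obs=x cand={0} pick 0 [4->0 ok]
  7: obs=z cand={1,2,4} pick 2 [0->2 ok]
  8: obs=y cand={3} pick 3 [2->3 ok]
  9: obs=y cand={3} pick 3 [3->3 ok]
  10: obs=y cand={3} pick 3 [3->3 ok]
  11: obs=y cand={3} pick 3 [3->3 ok]
  12: obs=y cand={3} pick 3 [3->3 ok]
  13: obs=z cand={1,2,4} pick 1 [3->1 ok]
  14: obs=z cand={1,2,4} pick 2 [1->2 ok]
  15: obs=z cand={1,2,4} pick 4 [2->4 ok]
  16: obs=z cand={1,2,4} pick 2 [4->2 ok]
  17: obs=y cand={3} pick 3 [2->3 ok]
  18: obs=z cand={1,2,4} pick 4 [3->4 ok]
  19: obs=y cand={3} pick 3 [4->3 ok]
  20: obs=y cand={3} pick 3 [3->3 ok]
  21: obs=z cand={1,2,4} pick 1 [3->1 ok]
  22: obs=x cand={0} pick 0 [1->0 ok]
  23: obs=z cand={1,2,4} pick 1 [0->1 ok]
  24: obs=z cand={1,2,4} pick 4 [1->4 ok]
  25: obs=x cand={0} pick 0 [4->0 ok]
  26: obs=z cand={1,2,4} pick 1 [0->1 ok]
  27: obs=z cand={1,2,4} pick 4 [1->4 ok]
  28: obs=x cand={0} pick 0 [4->0 ok]

0,2,3,4,2,4,0,2,3,3,3,3,3,1,2,4,2,3,4,3,3,1,0,1,4,0,1,4,0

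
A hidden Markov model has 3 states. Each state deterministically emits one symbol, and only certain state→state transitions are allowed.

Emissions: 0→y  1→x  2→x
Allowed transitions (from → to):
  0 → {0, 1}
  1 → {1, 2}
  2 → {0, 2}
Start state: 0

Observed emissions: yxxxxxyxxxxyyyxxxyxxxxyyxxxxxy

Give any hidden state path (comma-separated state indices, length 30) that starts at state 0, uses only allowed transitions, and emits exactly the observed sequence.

0,1,1,1,1,2,0,1,1,1,2,0,0,0,1,2,2,0,1,1,1,2,0,0,1,1,1,1,2,0

  0: obs=y cand={0} pick 0 [start]
  1: obs=x cand={1,2} pick 1 [0->1 ok]
  2: obs=x cand={1,2} pick 1 [1->1 ok]
  3: obs=x cand={1,2} pick 1 [1->1 ok]
  4: obs=x cand={1,2} pick 1 [1->1 ok]
  5: obs=x cand={1,2} pick 2 [1->2 ok]
  6: obs=y cand={0} pick 0 [2->0 ok]
  7: obs=x cand={1,2} pick 1 [0->1 ok]
  8: obs=x cand={1,2} pick 1 [1->1 ok]
  9: obs=x cand={1,2} pick 1 [1->1 ok]
  10: obs=x cand={1,2} pick 2 [1->2 ok]
  11: obs=y cand={0} pick 0 [2->0 ok]
  12: obs=y cand={0} pick 0 [0->0 ok]
  13: obs=y cand={0} pick 0 [0->0 ok]
  14: obs=x cand={1,2} pick 1 [0->1 ok]
  15: obs=x cand={1,2} pick 2 [1->2 ok]
  16: obs=x cand={1,2} pick 2 [2->2 ok]
  17: obs=y cand={0} pick 0 [2->0 ok]
  18: obs=x cand={1,2} pick 1 [0->1 ok]
  19: obs=x cand={1,2} pick 1 [1->1 ok]
  20: obs=x cand={1,2} pick 1 [1->1 ok]
  21: obs=x cand={1,2} pick 2 [1->2 ok]
  22: obs=y cand={0} pick 0 [2->0 ok]
  23: obs=y cand={0} pick 0 [0->0 ok]
  24: obs=x cand={1,2} pick 1 [0->1 ok]
  25: obs=x cand={1,2} pick 1 [1->1 ok]
  26: obs=x cand={1,2} pick 1 [1->1 ok]
  27: obs=x cand={1,2} pick 1 [1->1 ok]
  28: obs=x cand={1,2} pick 2 [1->2 ok]
  29: obs=y cand={0} pick 0 [2->0 ok]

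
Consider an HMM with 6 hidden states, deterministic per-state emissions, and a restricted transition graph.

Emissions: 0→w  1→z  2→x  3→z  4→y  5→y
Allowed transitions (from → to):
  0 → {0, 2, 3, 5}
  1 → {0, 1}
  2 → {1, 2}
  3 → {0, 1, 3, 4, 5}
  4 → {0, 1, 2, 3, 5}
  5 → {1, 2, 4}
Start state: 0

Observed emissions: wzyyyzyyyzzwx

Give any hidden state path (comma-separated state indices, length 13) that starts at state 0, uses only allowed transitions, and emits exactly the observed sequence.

0,3,4,5,4,3,4,5,4,1,1,0,2

  pos 0: w in {0}, choose 0; start
  pos 1: z in {1,3}, choose 3; 0->3 ok
  pos 2: y in {4,5}, choose 4; 3->4 ok
  pos 3: y in {4,5}, choose 5; 4->5 ok
  pos 4: y in {4,5}, choose 4; 5->4 ok
  pos 5: z in {1,3}, choose 3; 4->3 ok
  pos 6: y in {4,5}, choose 4; 3->4 ok
  pos 7: y in {4,5}, choose 5; 4->5 ok
  pos 8: y in {4,5}, choose 4; 5->4 ok
  pos 9: z in {1,3}, choose 1; 4->1 ok
  pos 10: z in {1,3}, choose 1; 1->1 ok
  pos 11: w in {0}, choose 0; 1->0 ok
  pos 12: x in {2}, choose 2; 0->2 ok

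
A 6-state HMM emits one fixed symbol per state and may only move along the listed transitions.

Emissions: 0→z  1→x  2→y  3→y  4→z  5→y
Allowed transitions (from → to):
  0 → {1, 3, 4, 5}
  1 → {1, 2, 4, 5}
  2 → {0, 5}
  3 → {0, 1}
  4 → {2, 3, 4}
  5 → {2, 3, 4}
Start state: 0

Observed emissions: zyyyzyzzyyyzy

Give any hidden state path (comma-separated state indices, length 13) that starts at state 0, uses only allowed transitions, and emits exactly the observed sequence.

0,5,2,5,4,3,0,4,2,5,3,0,5

  t0 'z' -> {0,4}, take 0 (start)
  t1 'y' -> {2,3,5}, take 5 (0->5 ok)
  t2 'y' -> {2,3,5}, take 2 (5->2 ok)
  t3 'y' -> {2,3,5}, take 5 (2->5 ok)
  t4 'z' -> {0,4}, take 4 (5->4 ok)
  t5 'y' -> {2,3,5}, take 3 (4->3 ok)
  t6 'z' -> {0,4}, take 0 (3->0 ok)
  t7 'z' -> {0,4}, take 4 (0->4 ok)
  t8 'y' -> {2,3,5}, take 2 (4->2 ok)
  t9 'y' -> {2,3,5}, take 5 (2->5 ok)
  t10 'y' -> {2,3,5}, take 3 (5->3 ok)
  t11 'z' -> {0,4}, take 0 (3->0 ok)
  t12 'y' -> {2,3,5}, take 5 (0->5 ok)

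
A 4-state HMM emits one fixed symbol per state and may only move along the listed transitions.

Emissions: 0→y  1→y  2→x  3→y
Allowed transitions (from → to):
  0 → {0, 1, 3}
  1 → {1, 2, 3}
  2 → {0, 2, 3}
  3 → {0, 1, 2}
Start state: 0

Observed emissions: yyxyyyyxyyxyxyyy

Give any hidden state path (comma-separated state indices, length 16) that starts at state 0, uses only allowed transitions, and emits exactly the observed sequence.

  0: obs=y cand={0,1,3} pick 0 [start]
  1: obs=y cand={0,1,3} pick 1 [0->1 ok]
  2: obs=x cand={2} pick 2 [1->2 ok]
  3: obs=y cand={0,1,3} pick 0 [2->0 ok]
  4: obs=y cand={0,1,3} pick 1 [0->1 ok]
  5: obs=y cand={0,1,3} pick 1 [1->1 ok]
  6: obs=y cand={0,1,3} pick 1 [1->1 ok]
  7: obs=x cand={2} pick 2 [1->2 ok]
  8: obs=y cand={0,1,3} pick 3 [2->3 ok]
  9: obs=y cand={0,1,3} pick 1 [3->1 ok]
  10: obs=x cand={2} pick 2 [1->2 ok]
  11: obs=y cand={0,1,3} pick 3 [2->3 ok]
  12: obs=x cand={2} pick 2 [3->2 ok]
  13: obs=y cand={0,1,3} pick 3 [2->3 ok]
  14: obs=y cand={0,1,3} pick 1 [3->1 ok]
  15: obs=y cand={0,1,3} pick 1 [1->1 ok]

0,1,2,0,1,1,1,2,3,1,2,3,2,3,1,1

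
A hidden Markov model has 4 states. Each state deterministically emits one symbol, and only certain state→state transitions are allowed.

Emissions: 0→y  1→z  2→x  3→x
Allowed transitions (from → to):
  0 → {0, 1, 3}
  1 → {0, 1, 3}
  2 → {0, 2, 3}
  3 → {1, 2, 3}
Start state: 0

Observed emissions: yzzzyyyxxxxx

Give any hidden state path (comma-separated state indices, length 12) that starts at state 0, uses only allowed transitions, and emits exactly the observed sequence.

  t0 'y' -> {0}, take 0 (start)
  t1 'z' -> {1}, take 1 (0->1 ok)
  t2 'z' -> {1}, take 1 (1->1 ok)
  t3 'z' -> {1}, take 1 (1->1 ok)
  t4 'y' -> {0}, take 0 (1->0 ok)
  t5 'y' -> {0}, take 0 (0->0 ok)
  t6 'y' -> {0}, take 0 (0->0 ok)
  t7 'x' -> {2,3}, take 3 (0->3 ok)
  t8 'x' -> {2,3}, take 3 (3->3 ok)
  t9 'x' -> {2,3}, take 3 (3->3 ok)
  t10 'x' -> {2,3}, take 2 (3->2 ok)
  t11 'x' -> {2,3}, take 2 (2->2 ok)

0,1,1,1,0,0,0,3,3,3,2,2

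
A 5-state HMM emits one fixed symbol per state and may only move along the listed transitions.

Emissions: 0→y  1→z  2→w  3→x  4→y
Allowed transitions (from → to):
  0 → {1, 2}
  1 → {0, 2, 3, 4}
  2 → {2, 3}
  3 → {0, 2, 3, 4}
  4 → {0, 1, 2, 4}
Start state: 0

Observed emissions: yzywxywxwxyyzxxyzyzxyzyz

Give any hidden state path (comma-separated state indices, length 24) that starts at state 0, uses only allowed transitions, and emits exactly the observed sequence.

  0: obs=y cand={0,4} pick 0 [start]
  1: obs=z cand={1} pick 1 [0->1 ok]
  2: obs=y cand={0,4} pick 0 [1->0 ok]
  3: obs=w cand={2} pick 2 [0->2 ok]
  4: obs=x cand={3} pick 3 [2->3 ok]
  5: obs=y cand={0,4} pick 4 [3->4 ok]
  6: obs=w cand={2} pick 2 [4->2 ok]
  7: obs=x cand={3} pick 3 [2->3 ok]
  8: obs=w cand={2} pick 2 [3->2 ok]
  9: obs=x cand={3} pick 3 [2->3 ok]
  10: obs=y cand={0,4} pick 4 [3->4 ok]
  11: obs=y cand={0,4} pick 0 [4->0 ok]
  12: obs=z cand={1} pick 1 [0->1 ok]
  13: obs=x cand={3} pick 3 [1->3 ok]
  14: obs=x cand={3} pick 3 [3->3 ok]
  15: obs=y cand={0,4} pick 0 [3->0 ok]
  16: obs=z cand={1} pick 1 [0->1 ok]
  17: obs=y cand={0,4} pick 0 [1->0 ok]
  18: obs=z cand={1} pick 1 [0->1 ok]
  19: obs=x cand={3} pick 3 [1->3 ok]
  20: obs=y cand={0,4} pick 0 [3->0 ok]
  21: obs=z cand={1} pick 1 [0->1 ok]
  22: obs=y cand={0,4} pick 0 [1->0 ok]
  23: obs=z cand={1} pick 1 [0->1 ok]

0,1,0,2,3,4,2,3,2,3,4,0,1,3,3,0,1,0,1,3,0,1,0,1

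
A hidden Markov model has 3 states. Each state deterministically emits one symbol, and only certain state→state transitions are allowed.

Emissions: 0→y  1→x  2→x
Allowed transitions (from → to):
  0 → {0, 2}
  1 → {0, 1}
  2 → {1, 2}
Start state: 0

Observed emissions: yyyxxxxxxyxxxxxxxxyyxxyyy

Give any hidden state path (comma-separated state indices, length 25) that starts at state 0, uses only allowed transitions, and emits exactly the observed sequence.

  t0 'y' -> {0}, take 0 (start)
  t1 'y' -> {0}, take 0 (0->0 ok)
  t2 'y' -> {0}, take 0 (0->0 ok)
  t3 'x' -> {1,2}, take 2 (0->2 ok)
  t4 'x' -> {1,2}, take 2 (2->2 ok)
  t5 'x' -> {1,2}, take 2 (2->2 ok)
  t6 'x' -> {1,2}, take 2 (2->2 ok)
  t7 'x' -> {1,2}, take 2 (2->2 ok)
  t8 'x' -> {1,2}, take 1 (2->1 ok)
  t9 'y' -> {0}, take 0 (1->0 ok)
  t10 'x' -> {1,2}, take 2 (0->2 ok)
  t11 'x' -> {1,2}, take 2 (2->2 ok)
  t12 'x' -> {1,2}, take 2 (2->2 ok)
  t13 'x' -> {1,2}, take 2 (2->2 ok)
  t14 'x' -> {1,2}, take 1 (2->1 ok)
  t15 'x' -> {1,2}, take 1 (1->1 ok)
  t16 'x' -> {1,2}, take 1 (1->1 ok)
  t17 'x' -> {1,2}, take 1 (1->1 ok)
  t18 'y' -> {0}, take 0 (1->0 ok)
  t19 'y' -> {0}, take 0 (0->0 ok)
  t20 'x' -> {1,2}, take 2 (0->2 ok)
  t21 'x' -> {1,2}, take 1 (2->1 ok)
  t22 'y' -> {0}, take 0 (1->0 ok)
  t23 'y' -> {0}, take 0 (0->0 ok)
  t24 'y' -> {0}, take 0 (0->0 ok)

0,0,0,2,2,2,2,2,1,0,2,2,2,2,1,1,1,1,0,0,2,1,0,0,0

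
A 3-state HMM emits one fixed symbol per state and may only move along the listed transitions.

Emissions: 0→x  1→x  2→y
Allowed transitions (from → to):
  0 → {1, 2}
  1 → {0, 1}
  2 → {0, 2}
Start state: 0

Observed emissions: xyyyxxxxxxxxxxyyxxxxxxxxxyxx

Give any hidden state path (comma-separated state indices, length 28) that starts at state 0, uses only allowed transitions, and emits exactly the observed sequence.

  [0] x  {0,1}  => 0  start
  [1] y  {2}  => 2  0->2 ok
  [2] y  {2}  => 2  2->2 ok
  [3] y  {2}  => 2  2->2 ok
  [4] x  {0,1}  => 0  2->0 ok
  [5] x  {0,1}  => 1  0->1 ok
  [6] x  {0,1}  => 1  1->1 ok
  [7] x  {0,1}  => 1  1->1 ok
  [8] x  {0,1}  => 0  1->0 ok
  [9] x  {0,1}  => 1  0->1 ok
  [10] x  {0,1}  => 0  1->0 ok
  [11] x  {0,1}  => 1  0->1 ok
  [12] x  {0,1}  => 1  1->1 ok
  [13] x  {0,1}  => 0  1->0 ok
  [14] y  {2}  => 2  0->2 ok
  [15] y  {2}  => 2  2->2 ok
  [16] x  {0,1}  => 0  2->0 ok
  [17] x  {0,1}  => 1  0->1 ok
  [18] x  {0,1}  => 1  1->1 ok
  [19] x  {0,1}  => 1  1->1 ok
  [20] x  {0,1}  => 1  1->1 ok
  [21] x  {0,1}  => 1  1->1 ok
  [22] x  {0,1}  => 0  1->0 ok
  [23] x  {0,1}  => 1  0->1 ok
  [24] x  {0,1}  => 0  1->0 ok
  [25] y  {2}  => 2  0->2 ok
  [26] x  {0,1}  => 0  2->0 ok
  [27] x  {0,1}  => 1  0->1 ok

0,2,2,2,0,1,1,1,0,1,0,1,1,0,2,2,0,1,1,1,1,1,0,1,0,2,0,1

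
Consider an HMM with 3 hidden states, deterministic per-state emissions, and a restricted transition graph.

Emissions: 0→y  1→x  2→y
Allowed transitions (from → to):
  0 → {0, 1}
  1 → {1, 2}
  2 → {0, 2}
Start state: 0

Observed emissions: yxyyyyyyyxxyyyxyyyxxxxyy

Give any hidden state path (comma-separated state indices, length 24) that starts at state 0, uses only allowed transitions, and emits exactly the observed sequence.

0,1,2,2,2,2,2,0,0,1,1,2,2,0,1,2,2,0,1,1,1,1,2,0

  0: obs=y cand={0,2} pick 0 [start]
  1: obs=x cand={1} pick 1 [0->1 ok]
  2: obs=y cand={0,2} pick 2 [1->2 ok]
  3: obs=y cand={0,2} pick 2 [2->2 ok]
  4: obs=y cand={0,2} pick 2 [2->2 ok]
  5: obs=y cand={0,2} pick 2 [2->2 ok]
  6: obs=y cand={0,2} pick 2 [2->2 ok]
  7: obs=y cand={0,2} pick 0 [2->0 ok]
  8: obs=y cand={0,2} pick 0 [0->0 ok]
  9: obs=x cand={1} pick 1 [0->1 ok]
  10: obs=x cand={1} pick 1 [1->1 ok]
  11: obs=y cand={0,2} pick 2 [1->2 ok]
  12: obs=y cand={0,2} pick 2 [2->2 ok]
  13: obs=y cand={0,2} pick 0 [2->0 ok]
  14: obs=x cand={1} pick 1 [0->1 ok]
  15: obs=y cand={0,2} pick 2 [1->2 ok]
  16: obs=y cand={0,2} pick 2 [2->2 ok]
  17: obs=y cand={0,2} pick 0 [2->0 ok]
  18: obs=x cand={1} pick 1 [0->1 ok]
  19: obs=x cand={1} pick 1 [1->1 ok]
  20: obs=x cand={1} pick 1 [1->1 ok]
  21: obs=x cand={1} pick 1 [1->1 ok]
  22: obs=y cand={0,2} pick 2 [1->2 ok]
  23: obs=y cand={0,2} pick 0 [2->0 ok]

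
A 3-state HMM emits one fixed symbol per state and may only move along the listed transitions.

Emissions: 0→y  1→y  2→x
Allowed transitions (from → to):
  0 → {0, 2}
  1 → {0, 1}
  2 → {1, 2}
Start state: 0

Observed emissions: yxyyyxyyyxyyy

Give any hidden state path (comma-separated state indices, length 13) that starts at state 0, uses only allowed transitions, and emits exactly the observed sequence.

  t0 'y' -> {0,1}, take 0 (start)
  t1 'x' -> {2}, take 2 (0->2 ok)
  t2 'y' -> {0,1}, take 1 (2->1 ok)
  t3 'y' -> {0,1}, take 0 (1->0 ok)
  t4 'y' -> {0,1}, take 0 (0->0 ok)
  t5 'x' -> {2}, take 2 (0->2 ok)
  t6 'y' -> {0,1}, take 1 (2->1 ok)
  t7 'y' -> {0,1}, take 1 (1->1 ok)
  t8 'y' -> {0,1}, take 0 (1->0 ok)
  t9 'x' -> {2}, take 2 (0->2 ok)
  t10 'y' -> {0,1}, take 1 (2->1 ok)
  t11 'y' -> {0,1}, take 1 (1->1 ok)
  t12 'y' -> {0,1}, take 1 (1->1 ok)

0,2,1,0,0,2,1,1,0,2,1,1,1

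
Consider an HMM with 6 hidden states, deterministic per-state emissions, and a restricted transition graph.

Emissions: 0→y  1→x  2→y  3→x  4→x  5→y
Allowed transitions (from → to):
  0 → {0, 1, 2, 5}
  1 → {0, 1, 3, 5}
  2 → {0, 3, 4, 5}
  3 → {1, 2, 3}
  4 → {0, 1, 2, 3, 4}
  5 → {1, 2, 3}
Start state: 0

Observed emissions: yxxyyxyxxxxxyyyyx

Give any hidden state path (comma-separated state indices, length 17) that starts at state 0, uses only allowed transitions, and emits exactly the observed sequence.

  t0 'y' -> {0,2,5}, take 0 (start)
  t1 'x' -> {1,3,4}, take 1 (0->1 ok)
  t2 'x' -> {1,3,4}, take 1 (1->1 ok)
  t3 'y' -> {0,2,5}, take 0 (1->0 ok)
  t4 'y' -> {0,2,5}, take 5 (0->5 ok)
  t5 'x' -> {1,3,4}, take 3 (5->3 ok)
  t6 'y' -> {0,2,5}, take 2 (3->2 ok)
  t7 'x' -> {1,3,4}, take 3 (2->3 ok)
  t8 'x' -> {1,3,4}, take 3 (3->3 ok)
  t9 'x' -> {1,3,4}, take 3 (3->3 ok)
  t10 'x' -> {1,3,4}, take 3 (3->3 ok)
  t11 'x' -> {1,3,4}, take 3 (3->3 ok)
  t12 'y' -> {0,2,5}, take 2 (3->2 ok)
  t13 'y' -> {0,2,5}, take 0 (2->0 ok)
  t14 'y' -> {0,2,5}, take 2 (0->2 ok)
  t15 'y' -> {0,2,5}, take 5 (2->5 ok)
  t16 'x' -> {1,3,4}, take 3 (5->3 ok)

0,1,1,0,5,3,2,3,3,3,3,3,2,0,2,5,3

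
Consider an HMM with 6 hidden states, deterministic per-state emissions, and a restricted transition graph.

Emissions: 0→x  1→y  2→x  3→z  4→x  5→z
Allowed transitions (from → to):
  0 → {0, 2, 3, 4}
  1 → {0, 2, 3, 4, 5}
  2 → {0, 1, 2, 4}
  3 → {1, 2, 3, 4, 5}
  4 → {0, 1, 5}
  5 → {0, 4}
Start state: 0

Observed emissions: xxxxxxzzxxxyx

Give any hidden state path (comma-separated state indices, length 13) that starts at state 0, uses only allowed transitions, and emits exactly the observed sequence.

  t0 'x' -> {0,2,4}, take 0 (start)
  t1 'x' -> {0,2,4}, take 2 (0->2 ok)
  t2 'x' -> {0,2,4}, take 2 (2->2 ok)
  t3 'x' -> {0,2,4}, take 0 (2->0 ok)
  t4 'x' -> {0,2,4}, take 2 (0->2 ok)
  t5 'x' -> {0,2,4}, take 0 (2->0 ok)
  t6 'z' -> {3,5}, take 3 (0->3 ok)
  t7 'z' -> {3,5}, take 5 (3->5 ok)
  t8 'x' -> {0,2,4}, take 4 (5->4 ok)
  t9 'x' -> {0,2,4}, take 0 (4->0 ok)
  t10 'x' -> {0,2,4}, take 2 (0->2 ok)
  t11 'y' -> {1}, take 1 (2->1 ok)
  t12 'x' -> {0,2,4}, take 2 (1->2 ok)

0,2,2,0,2,0,3,5,4,0,2,1,2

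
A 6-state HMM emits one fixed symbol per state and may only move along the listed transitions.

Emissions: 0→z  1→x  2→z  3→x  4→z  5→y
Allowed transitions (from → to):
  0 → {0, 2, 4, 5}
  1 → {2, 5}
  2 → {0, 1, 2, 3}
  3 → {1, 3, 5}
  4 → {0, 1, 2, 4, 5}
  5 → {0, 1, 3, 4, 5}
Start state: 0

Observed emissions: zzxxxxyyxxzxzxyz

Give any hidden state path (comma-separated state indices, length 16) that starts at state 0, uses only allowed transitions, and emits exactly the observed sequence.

0,2,3,3,3,1,5,5,3,1,2,1,2,1,5,0

  0: obs=z cand={0,2,4} pick 0 [start]
  1: obs=z cand={0,2,4} pick 2 [0->2 ok]
  2: obs=x cand={1,3} pick 3 [2->3 ok]
  3: obs=x cand={1,3} pick 3 [3->3 ok]
  4: obs=x cand={1,3} pick 3 [3->3 ok]
  5: obs=x cand={1,3} pick 1 [3->1 ok]
  6: obs=y cand={5} pick 5 [1->5 ok]
  7: obs=y cand={5} pick 5 [5->5 ok]
  8: obs=x cand={1,3} pick 3 [5->3 ok]
  9: obs=x cand={1,3} pick 1 [3->1 ok]
  10: obs=z cand={0,2,4} pick 2 [1->2 ok]
  11: obs=x cand={1,3} pick 1 [2->1 ok]
  12: obs=z cand={0,2,4} pick 2 [1->2 ok]
  13: obs=x cand={1,3} pick 1 [2->1 ok]
  14: obs=y cand={5} pick 5 [1->5 ok]
  15: obs=z cand={0,2,4} pick 0 [5->0 ok]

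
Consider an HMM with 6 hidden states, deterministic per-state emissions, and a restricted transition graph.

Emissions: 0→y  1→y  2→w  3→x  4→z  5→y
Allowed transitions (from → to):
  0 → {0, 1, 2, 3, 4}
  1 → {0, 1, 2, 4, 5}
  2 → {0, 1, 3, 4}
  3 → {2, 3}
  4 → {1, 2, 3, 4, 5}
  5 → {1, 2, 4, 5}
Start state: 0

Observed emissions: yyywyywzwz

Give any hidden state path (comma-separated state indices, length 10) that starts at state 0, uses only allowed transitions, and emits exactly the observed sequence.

  t0 'y' -> {0,1,5}, take 0 (start)
  t1 'y' -> {0,1,5}, take 1 (0->1 ok)
  t2 'y' -> {0,1,5}, take 1 (1->1 ok)
  t3 'w' -> {2}, take 2 (1->2 ok)
  t4 'y' -> {0,1,5}, take 1 (2->1 ok)
  t5 'y' -> {0,1,5}, take 0 (1->0 ok)
  t6 'w' -> {2}, take 2 (0->2 ok)
  t7 'z' -> {4}, take 4 (2->4 ok)
  t8 'w' -> {2}, take 2 (4->2 ok)
  t9 'z' -> {4}, take 4 (2->4 ok)

0,1,1,2,1,0,2,4,2,4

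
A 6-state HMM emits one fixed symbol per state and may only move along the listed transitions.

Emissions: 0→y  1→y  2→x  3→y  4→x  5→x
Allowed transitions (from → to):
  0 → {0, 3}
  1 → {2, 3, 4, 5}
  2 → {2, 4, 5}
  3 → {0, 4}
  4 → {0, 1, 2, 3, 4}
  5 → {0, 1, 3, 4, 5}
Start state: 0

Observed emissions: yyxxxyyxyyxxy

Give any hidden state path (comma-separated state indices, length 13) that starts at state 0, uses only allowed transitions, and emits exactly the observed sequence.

0,3,4,2,5,0,3,4,0,3,4,4,0

  [0] y  {0,1,3}  => 0  start
  [1] y  {0,1,3}  => 3  0->3 ok
  [2] x  {2,4,5}  => 4  3->4 ok
  [3] x  {2,4,5}  => 2  4->2 ok
  [4] x  {2,4,5}  => 5  2->5 ok
  [5] y  {0,1,3}  => 0  5->0 ok
  [6] y  {0,1,3}  => 3  0->3 ok
  [7] x  {2,4,5}  => 4  3->4 ok
  [8] y  {0,1,3}  => 0  4->0 ok
  [9] y  {0,1,3}  => 3  0->3 ok
  [10] x  {2,4,5}  => 4  3->4 ok
  [11] x  {2,4,5}  => 4  4->4 ok
  [12] y  {0,1,3}  => 0  4->0 ok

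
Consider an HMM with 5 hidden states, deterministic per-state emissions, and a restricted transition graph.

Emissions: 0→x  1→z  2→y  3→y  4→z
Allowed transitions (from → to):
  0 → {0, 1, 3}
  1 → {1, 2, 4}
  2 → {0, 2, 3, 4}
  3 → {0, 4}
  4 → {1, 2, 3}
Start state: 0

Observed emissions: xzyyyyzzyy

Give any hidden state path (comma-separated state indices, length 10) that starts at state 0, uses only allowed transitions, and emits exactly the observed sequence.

0,1,2,2,2,3,4,1,2,2

  0: obs=x cand={0} pick 0 [start]
  1: obs=z cand={1,4} pick 1 [0->1 ok]
  2: obs=y cand={2,3} pick 2 [1->2 ok]
  3: obs=y cand={2,3} pick 2 [2->2 ok]
  4: obs=y cand={2,3} pick 2 [2->2 ok]
  5: obs=y cand={2,3} pick 3 [2->3 ok]
  6: obs=z cand={1,4} pick 4 [3->4 ok]
  7: obs=z cand={1,4} pick 1 [4->1 ok]
  8: obs=y cand={2,3} pick 2 [1->2 ok]
  9: obs=y cand={2,3} pick 2 [2->2 ok]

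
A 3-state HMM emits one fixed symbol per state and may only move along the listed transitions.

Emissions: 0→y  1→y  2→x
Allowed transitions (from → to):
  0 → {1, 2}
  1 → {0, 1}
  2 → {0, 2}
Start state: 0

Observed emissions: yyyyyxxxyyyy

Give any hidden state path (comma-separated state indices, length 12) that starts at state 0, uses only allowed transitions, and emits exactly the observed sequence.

0,1,0,1,0,2,2,2,0,1,1,1

  0: obs=y cand={0,1} pick 0 [start]
  1: obs=y cand={0,1} pick 1 [0->1 ok]
  2: obs=y cand={0,1} pick 0 [1->0 ok]
  3: obs=y cand={0,1} pick 1 [0->1 ok]
  4: obs=y cand={0,1} pick 0 [1->0 ok]
  5: obs=x cand={2} pick 2 [0->2 ok]
  6: obs=x cand={2} pick 2 [2->2 ok]
  7: obs=x cand={2} pick 2 [2->2 ok]
  8: obs=y cand={0,1} pick 0 [2->0 ok]
  9: obs=y cand={0,1} pick 1 [0->1 ok]
  10: obs=y cand={0,1} pick 1 [1->1 ok]
  11: obs=y cand={0,1} pick 1 [1->1 ok]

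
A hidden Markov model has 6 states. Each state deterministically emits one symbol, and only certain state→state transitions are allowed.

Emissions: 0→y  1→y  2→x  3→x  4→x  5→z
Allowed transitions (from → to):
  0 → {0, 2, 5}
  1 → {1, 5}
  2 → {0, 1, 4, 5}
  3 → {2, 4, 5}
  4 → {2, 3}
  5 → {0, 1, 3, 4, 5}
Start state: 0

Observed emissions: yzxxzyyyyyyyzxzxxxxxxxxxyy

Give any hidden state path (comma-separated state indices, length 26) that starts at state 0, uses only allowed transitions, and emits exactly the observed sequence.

  [0] y  {0,1}  => 0  start
  [1] z  {5}  => 5  0->5 ok
  [2] x  {2,3,4}  => 4  5->4 ok
  [3] x  {2,3,4}  => 2  4->2 ok
  [4] z  {5}  => 5  2->5 ok
  [5] y  {0,1}  => 1  5->1 ok
  [6] y  {0,1}  => 1  1->1 ok
  [7] y  {0,1}  => 1  1->1 ok
  [8] y  {0,1}  => 1  1->1 ok
  [9] y  {0,1}  => 1  1->1 ok
  [10] y  {0,1}  => 1  1->1 ok
  [11] y  {0,1}  => 1  1->1 ok
  [12] z  {5}  => 5  1->5 ok
  [13] x  {2,3,4}  => 3  5->3 ok
  [14] z  {5}  => 5  3->5 ok
  [15] x  {2,3,4}  => 3  5->3 ok
  [16] x  {2,3,4}  => 4  3->4 ok
  [17] x  {2,3,4}  => 3  4->3 ok
  [18] x  {2,3,4}  => 4  3->4 ok
  [19] x  {2,3,4}  => 3  4->3 ok
  [20] x  {2,3,4}  => 4  3->4 ok
  [21] x  {2,3,4}  => 2  4->2 ok
  [22] x  {2,3,4}  => 4  2->4 ok
  [23] x  {2,3,4}  => 2  4->2 ok
  [24] y  {0,1}  => 1  2->1 ok
  [25] y  {0,1}  => 1  1->1 ok

0,5,4,2,5,1,1,1,1,1,1,1,5,3,5,3,4,3,4,3,4,2,4,2,1,1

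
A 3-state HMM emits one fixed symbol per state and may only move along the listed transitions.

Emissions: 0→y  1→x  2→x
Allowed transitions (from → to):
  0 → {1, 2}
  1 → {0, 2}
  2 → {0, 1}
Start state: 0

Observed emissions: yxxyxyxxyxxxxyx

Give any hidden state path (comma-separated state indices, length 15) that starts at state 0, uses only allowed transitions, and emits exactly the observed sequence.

  [0] y  {0}  => 0  start
  [1] x  {1,2}  => 1  0->1 ok
  [2] x  {1,2}  => 2  1->2 ok
  [3] y  {0}  => 0  2->0 ok
  [4] x  {1,2}  => 1  0->1 ok
  [5] y  {0}  => 0  1->0 ok
  [6] x  {1,2}  => 1  0->1 ok
  [7] x  {1,2}  => 2  1->2 ok
  [8] y  {0}  => 0  2->0 ok
  [9] x  {1,2}  => 2  0->2 ok
  [10] x  {1,2}  => 1  2->1 ok
  [11] x  {1,2}  => 2  1->2 ok
  [12] x  {1,2}  => 1  2->1 ok
  [13] y  {0}  => 0  1->0 ok
  [14] x  {1,2}  => 1  0->1 ok

0,1,2,0,1,0,1,2,0,2,1,2,1,0,1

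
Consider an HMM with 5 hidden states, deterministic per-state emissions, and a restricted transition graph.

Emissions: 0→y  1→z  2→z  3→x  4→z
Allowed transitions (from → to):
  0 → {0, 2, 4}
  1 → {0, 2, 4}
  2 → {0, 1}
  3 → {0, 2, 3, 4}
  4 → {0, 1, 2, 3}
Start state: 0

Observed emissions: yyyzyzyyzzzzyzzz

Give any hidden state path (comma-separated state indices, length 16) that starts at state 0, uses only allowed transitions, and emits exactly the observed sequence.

  pos 0: y in {0}, choose 0; start
  pos 1: y in {0}, choose 0; 0->0 ok
  pos 2: y in {0}, choose 0; 0->0 ok
  pos 3: z in {1,2,4}, choose 2; 0->2 ok
  pos 4: y in {0}, choose 0; 2->0 ok
  pos 5: z in {1,2,4}, choose 2; 0->2 ok
  pos 6: y in {0}, choose 0; 2->0 ok
  pos 7: y in {0}, choose 0; 0->0 ok
  pos 8: z in {1,2,4}, choose 2; 0->2 ok
  pos 9: z in {1,2,4}, choose 1; 2->1 ok
  pos 10: z in {1,2,4}, choose 4; 1->4 ok
  pos 11: z in {1,2,4}, choose 2; 4->2 ok
  pos 12: y in {0}, choose 0; 2->0 ok
  pos 13: z in {1,2,4}, choose 2; 0->2 ok
  pos 14: z in {1,2,4}, choose 1; 2->1 ok
  pos 15: z in {1,2,4}, choose 4; 1->4 ok

0,0,0,2,0,2,0,0,2,1,4,2,0,2,1,4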